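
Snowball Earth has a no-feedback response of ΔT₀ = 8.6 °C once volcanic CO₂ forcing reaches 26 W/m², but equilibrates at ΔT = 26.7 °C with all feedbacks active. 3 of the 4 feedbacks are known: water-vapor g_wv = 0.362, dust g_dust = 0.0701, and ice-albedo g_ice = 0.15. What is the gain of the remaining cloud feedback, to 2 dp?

Amplification A = ΔT/ΔT₀ = 26.7/8.6 = 3.105.
Total gain g = 1 − 1/A = 1 − 1/3.105 = 0.6779.
Known gains sum to 0.362 + 0.0701 + 0.15 = 0.5821.
g_cld = 0.6779 − 0.5821 = 0.10.

0.10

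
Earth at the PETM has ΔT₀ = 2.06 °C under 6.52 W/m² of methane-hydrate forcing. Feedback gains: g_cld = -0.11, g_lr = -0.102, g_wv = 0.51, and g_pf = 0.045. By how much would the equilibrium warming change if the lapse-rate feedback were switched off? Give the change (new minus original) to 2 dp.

0.58 °C

Original: g = 0.343, ΔT = 2.06/(1−0.343) = 3.1355 °C.
Without lapse-rate: g' = 0.445, ΔT' = 2.06/(1−0.445) = 3.7117 °C.
Change = 3.7117 − 3.1355 = 0.58 °C.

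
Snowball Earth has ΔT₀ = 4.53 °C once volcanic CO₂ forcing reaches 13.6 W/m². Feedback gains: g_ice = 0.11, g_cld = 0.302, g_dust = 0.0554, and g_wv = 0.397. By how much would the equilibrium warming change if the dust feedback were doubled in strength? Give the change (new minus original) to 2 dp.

Original: g = 0.8644, ΔT = 4.53/(1−0.8644) = 33.4071 °C.
With doubled dust: g' = 0.9198, ΔT' = 4.53/(1−0.9198) = 56.4838 °C.
Change = 56.4838 − 33.4071 = 23.08 °C.

23.08 °C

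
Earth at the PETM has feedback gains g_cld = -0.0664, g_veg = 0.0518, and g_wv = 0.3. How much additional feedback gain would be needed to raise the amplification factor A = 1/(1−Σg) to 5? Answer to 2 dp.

0.51

Current total gain = 0.2854.
Target gain for A = 5: g* = 1 − 1/5 = 0.8.
Additional gain needed = 0.8 − 0.2854 = 0.51.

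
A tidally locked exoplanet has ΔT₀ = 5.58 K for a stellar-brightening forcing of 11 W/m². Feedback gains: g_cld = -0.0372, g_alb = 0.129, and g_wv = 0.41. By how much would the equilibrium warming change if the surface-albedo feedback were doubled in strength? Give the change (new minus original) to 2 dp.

Original: g = 0.5018, ΔT = 5.58/(1−0.5018) = 11.2003 K.
With doubled surface-albedo: g' = 0.6308, ΔT' = 5.58/(1−0.6308) = 15.1138 K.
Change = 15.1138 − 11.2003 = 3.91 K.

3.91 K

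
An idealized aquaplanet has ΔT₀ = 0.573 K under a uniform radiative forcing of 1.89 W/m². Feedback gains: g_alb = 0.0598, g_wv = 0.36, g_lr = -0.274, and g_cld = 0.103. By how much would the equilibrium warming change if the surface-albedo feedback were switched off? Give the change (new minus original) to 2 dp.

Original: g = 0.2488, ΔT = 0.573/(1−0.2488) = 0.7628 K.
Without surface-albedo: g' = 0.189, ΔT' = 0.573/(1−0.189) = 0.7065 K.
Change = 0.7065 − 0.7628 = -0.06 K.

-0.06 K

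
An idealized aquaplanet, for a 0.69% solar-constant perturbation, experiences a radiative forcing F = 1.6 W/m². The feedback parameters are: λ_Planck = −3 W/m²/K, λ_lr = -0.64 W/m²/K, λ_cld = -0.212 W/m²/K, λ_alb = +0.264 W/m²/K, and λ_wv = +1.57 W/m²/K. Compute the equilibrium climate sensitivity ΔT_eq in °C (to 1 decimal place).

0.8 °C

Net feedback parameter λ = (−3) + (-0.64) + (-0.212) + (+0.264) + (+1.57) = -2.018 W/m²/K.
ΔT = −F/λ = −1.6/(-2.018) = 0.8 °C.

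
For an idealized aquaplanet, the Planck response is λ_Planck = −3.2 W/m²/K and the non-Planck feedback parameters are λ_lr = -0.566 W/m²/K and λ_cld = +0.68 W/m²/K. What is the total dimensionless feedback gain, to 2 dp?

0.04

Convert to gains: g_lr = -0.566/3.2 = -0.1769; g_cld = 0.68/3.2 = 0.2125.
Total gain g = 0.0356.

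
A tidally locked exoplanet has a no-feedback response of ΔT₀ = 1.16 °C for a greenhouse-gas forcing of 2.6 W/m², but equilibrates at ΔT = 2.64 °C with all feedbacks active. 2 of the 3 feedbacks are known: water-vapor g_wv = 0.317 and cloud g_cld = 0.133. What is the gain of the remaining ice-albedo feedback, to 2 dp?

Amplification A = ΔT/ΔT₀ = 2.64/1.16 = 2.276.
Total gain g = 1 − 1/A = 1 − 1/2.276 = 0.5606.
Known gains sum to 0.317 + 0.133 = 0.45.
g_ice = 0.5606 − 0.45 = 0.11.

0.11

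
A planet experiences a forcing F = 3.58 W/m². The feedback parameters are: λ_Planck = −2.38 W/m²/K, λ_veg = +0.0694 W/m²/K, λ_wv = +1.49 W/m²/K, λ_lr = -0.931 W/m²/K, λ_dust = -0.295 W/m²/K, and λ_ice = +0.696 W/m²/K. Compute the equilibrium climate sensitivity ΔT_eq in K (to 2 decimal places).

Net feedback parameter λ = (−2.38) + (+0.0694) + (+1.49) + (-0.931) + (-0.295) + (+0.696) = -1.3506 W/m²/K.
ΔT = −F/λ = −3.58/(-1.3506) = 2.65 K.

2.65 K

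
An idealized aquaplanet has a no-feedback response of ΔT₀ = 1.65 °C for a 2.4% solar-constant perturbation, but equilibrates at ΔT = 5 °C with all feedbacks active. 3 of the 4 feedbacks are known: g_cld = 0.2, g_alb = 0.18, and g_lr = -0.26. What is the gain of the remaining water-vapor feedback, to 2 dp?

Amplification A = ΔT/ΔT₀ = 5/1.65 = 3.03.
Total gain g = 1 − 1/A = 1 − 1/3.03 = 0.67.
Known gains sum to 0.2 + 0.18 − 0.26 = 0.12.
g_wv = 0.67 − 0.12 = 0.55.

0.55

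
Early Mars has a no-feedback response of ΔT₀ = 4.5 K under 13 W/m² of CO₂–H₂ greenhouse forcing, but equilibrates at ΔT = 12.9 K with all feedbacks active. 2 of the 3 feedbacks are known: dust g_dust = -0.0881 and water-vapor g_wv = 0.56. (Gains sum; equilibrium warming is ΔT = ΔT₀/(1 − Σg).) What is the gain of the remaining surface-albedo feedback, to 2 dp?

Amplification A = ΔT/ΔT₀ = 12.9/4.5 = 2.867.
Total gain g = 1 − 1/A = 1 − 1/2.867 = 0.6512.
Known gains sum to -0.0881 + 0.56 = 0.4719.
g_alb = 0.6512 − 0.4719 = 0.18.

0.18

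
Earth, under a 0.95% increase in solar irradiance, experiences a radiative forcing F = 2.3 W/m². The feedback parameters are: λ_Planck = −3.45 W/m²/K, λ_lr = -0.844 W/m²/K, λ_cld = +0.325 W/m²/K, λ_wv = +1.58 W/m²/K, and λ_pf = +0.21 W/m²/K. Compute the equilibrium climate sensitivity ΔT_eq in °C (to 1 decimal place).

Net feedback parameter λ = (−3.45) + (-0.844) + (+0.325) + (+1.58) + (+0.21) = -2.179 W/m²/K.
ΔT = −F/λ = −2.3/(-2.179) = 1.1 °C.

1.1 °C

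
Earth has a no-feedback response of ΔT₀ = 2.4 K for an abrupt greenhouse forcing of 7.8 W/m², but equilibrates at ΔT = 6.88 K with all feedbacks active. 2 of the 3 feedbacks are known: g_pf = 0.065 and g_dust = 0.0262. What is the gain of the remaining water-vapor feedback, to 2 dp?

0.56

Amplification A = ΔT/ΔT₀ = 6.88/2.4 = 2.867.
Total gain g = 1 − 1/A = 1 − 1/2.867 = 0.6512.
Known gains sum to 0.065 + 0.0262 = 0.0912.
g_wv = 0.6512 − 0.0912 = 0.56.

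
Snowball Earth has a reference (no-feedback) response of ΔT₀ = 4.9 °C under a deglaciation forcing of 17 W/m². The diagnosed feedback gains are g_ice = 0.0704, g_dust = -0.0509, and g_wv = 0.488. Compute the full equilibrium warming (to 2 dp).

Total gain g = 0.0704 − 0.0509 + 0.488 = 0.5075.
Amplification A = 1/(1 − 0.5075) = 2.03.
ΔT = 4.9 × 2.03 = 9.95 °C.

9.95 °C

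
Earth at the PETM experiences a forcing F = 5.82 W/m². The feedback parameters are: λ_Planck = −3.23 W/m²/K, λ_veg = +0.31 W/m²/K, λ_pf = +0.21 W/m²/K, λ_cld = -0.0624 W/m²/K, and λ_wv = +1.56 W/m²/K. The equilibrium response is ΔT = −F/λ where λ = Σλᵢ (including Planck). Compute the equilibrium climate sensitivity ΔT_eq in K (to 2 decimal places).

4.80 K

Net feedback parameter λ = (−3.23) + (+0.31) + (+0.21) + (-0.0624) + (+1.56) = -1.2124 W/m²/K.
ΔT = −F/λ = −5.82/(-1.2124) = 4.80 K.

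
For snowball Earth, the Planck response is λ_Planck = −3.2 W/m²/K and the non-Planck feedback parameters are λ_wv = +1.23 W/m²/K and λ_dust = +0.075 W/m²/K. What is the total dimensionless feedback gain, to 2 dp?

0.41

Convert to gains: g_wv = 1.23/3.2 = 0.3844; g_dust = 0.075/3.2 = 0.02344.
Total gain g = 0.40784.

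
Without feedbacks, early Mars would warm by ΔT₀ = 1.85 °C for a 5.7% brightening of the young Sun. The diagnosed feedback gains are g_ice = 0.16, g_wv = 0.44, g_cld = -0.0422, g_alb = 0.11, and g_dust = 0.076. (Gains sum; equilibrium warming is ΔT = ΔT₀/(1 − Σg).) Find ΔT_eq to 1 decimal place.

7.2 °C

Total gain g = 0.16 + 0.44 − 0.0422 + 0.11 + 0.076 = 0.7438.
Amplification A = 1/(1 − 0.7438) = 3.903.
ΔT = 1.85 × 3.903 = 7.2 °C.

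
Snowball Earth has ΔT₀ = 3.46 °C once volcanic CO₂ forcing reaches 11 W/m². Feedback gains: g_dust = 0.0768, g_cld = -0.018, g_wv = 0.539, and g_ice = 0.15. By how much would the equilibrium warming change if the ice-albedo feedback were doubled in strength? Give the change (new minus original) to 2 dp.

Original: g = 0.7478, ΔT = 3.46/(1−0.7478) = 13.7193 °C.
With doubled ice-albedo: g' = 0.8978, ΔT' = 3.46/(1−0.8978) = 33.8552 °C.
Change = 33.8552 − 13.7193 = 20.14 °C.

20.14 °C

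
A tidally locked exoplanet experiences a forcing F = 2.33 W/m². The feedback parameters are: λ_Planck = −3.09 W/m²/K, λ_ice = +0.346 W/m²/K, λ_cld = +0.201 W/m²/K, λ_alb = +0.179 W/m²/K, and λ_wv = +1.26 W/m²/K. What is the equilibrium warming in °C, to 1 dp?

Net feedback parameter λ = (−3.09) + (+0.346) + (+0.201) + (+0.179) + (+1.26) = -1.104 W/m²/K.
ΔT = −F/λ = −2.33/(-1.104) = 2.1 °C.

2.1 °C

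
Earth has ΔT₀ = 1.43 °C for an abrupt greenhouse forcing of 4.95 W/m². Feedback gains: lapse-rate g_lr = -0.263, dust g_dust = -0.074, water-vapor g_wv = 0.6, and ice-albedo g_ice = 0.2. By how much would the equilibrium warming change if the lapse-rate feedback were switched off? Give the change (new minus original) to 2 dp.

Original: g = 0.463, ΔT = 1.43/(1−0.463) = 2.6629 °C.
Without lapse-rate: g' = 0.726, ΔT' = 1.43/(1−0.726) = 5.2190 °C.
Change = 5.2190 − 2.6629 = 2.56 °C.

2.56 °C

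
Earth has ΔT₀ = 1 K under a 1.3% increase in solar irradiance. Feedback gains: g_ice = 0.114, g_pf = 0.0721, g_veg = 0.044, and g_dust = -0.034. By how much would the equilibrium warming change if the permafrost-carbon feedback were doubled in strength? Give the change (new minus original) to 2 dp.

0.12 K

Original: g = 0.1961, ΔT = 1/(1−0.1961) = 1.2439 K.
With doubled permafrost-carbon: g' = 0.2682, ΔT' = 1/(1−0.2682) = 1.3665 K.
Change = 1.3665 − 1.2439 = 0.12 K.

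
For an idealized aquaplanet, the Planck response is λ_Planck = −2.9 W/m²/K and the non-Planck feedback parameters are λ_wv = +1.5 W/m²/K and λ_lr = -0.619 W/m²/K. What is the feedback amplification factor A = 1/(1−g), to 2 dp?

1.44

Convert to gains: g_wv = 1.5/2.9 = 0.5172; g_lr = -0.619/2.9 = -0.2134.
Total gain g = 0.3038.
A = 1/(1 − 0.3038) = 1.44.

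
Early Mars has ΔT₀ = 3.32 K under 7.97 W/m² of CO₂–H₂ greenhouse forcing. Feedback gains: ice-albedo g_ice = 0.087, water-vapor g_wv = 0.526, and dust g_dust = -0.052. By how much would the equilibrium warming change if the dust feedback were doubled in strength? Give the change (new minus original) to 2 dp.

-0.80 K

Original: g = 0.561, ΔT = 3.32/(1−0.561) = 7.5626 K.
With doubled dust: g' = 0.509, ΔT' = 3.32/(1−0.509) = 6.7617 K.
Change = 6.7617 − 7.5626 = -0.80 K.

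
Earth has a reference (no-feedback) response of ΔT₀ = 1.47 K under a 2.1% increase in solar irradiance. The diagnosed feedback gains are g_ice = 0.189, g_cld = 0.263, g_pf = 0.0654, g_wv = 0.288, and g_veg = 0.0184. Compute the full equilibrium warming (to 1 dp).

Total gain g = 0.189 + 0.263 + 0.0654 + 0.288 + 0.0184 = 0.8238.
Amplification A = 1/(1 − 0.8238) = 5.675.
ΔT = 1.47 × 5.675 = 8.3 K.

8.3 K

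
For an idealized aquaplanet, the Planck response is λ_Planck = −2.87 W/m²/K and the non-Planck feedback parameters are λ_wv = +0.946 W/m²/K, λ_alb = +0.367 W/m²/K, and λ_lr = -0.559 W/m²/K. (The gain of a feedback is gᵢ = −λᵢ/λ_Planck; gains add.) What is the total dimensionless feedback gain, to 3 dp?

Convert to gains: g_wv = 0.946/2.87 = 0.3296; g_alb = 0.367/2.87 = 0.1279; g_lr = -0.559/2.87 = -0.1948.
Total gain g = 0.2627.

0.263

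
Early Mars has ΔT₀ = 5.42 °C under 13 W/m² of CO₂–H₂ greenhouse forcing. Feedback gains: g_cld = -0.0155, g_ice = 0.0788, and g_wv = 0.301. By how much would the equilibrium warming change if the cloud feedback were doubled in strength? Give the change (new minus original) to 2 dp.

-0.20 °C

Original: g = 0.3643, ΔT = 5.42/(1−0.3643) = 8.5260 °C.
With doubled cloud: g' = 0.3488, ΔT' = 5.42/(1−0.3488) = 8.3231 °C.
Change = 8.3231 − 8.5260 = -0.20 °C.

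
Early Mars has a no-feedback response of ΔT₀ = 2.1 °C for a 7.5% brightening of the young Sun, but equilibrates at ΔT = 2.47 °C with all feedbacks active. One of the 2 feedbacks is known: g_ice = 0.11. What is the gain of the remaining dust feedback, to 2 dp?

0.04

Amplification A = ΔT/ΔT₀ = 2.47/2.1 = 1.176.
Total gain g = 1 − 1/A = 1 − 1/1.176 = 0.1497.
The known gain is 0.11.
g_dust = 0.1497 − 0.11 = 0.04.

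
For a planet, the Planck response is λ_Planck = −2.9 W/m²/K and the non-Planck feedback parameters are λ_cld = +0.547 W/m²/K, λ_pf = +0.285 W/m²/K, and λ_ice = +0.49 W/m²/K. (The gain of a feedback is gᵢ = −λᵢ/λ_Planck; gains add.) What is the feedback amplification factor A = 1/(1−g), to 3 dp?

Convert to gains: g_cld = 0.547/2.9 = 0.1886; g_pf = 0.285/2.9 = 0.09828; g_ice = 0.49/2.9 = 0.169.
Total gain g = 0.45588.
A = 1/(1 − 0.45588) = 1.838.

1.838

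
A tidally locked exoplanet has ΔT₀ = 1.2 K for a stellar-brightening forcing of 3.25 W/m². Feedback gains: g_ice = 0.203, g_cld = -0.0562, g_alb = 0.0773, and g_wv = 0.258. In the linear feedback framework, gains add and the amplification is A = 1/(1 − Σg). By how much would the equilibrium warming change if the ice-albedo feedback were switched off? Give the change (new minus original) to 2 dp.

-0.65 K

Original: g = 0.4821, ΔT = 1.2/(1−0.4821) = 2.3170 K.
Without ice-albedo: g' = 0.2791, ΔT' = 1.2/(1−0.2791) = 1.6646 K.
Change = 1.6646 − 2.3170 = -0.65 K.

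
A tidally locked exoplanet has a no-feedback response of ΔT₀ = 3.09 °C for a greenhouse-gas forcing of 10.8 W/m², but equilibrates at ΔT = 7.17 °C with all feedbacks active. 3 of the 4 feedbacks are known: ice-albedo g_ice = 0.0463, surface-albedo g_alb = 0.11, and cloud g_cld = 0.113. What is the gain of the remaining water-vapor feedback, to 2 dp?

Amplification A = ΔT/ΔT₀ = 7.17/3.09 = 2.32.
Total gain g = 1 − 1/A = 1 − 1/2.32 = 0.569.
Known gains sum to 0.0463 + 0.11 + 0.113 = 0.2693.
g_wv = 0.569 − 0.2693 = 0.30.

0.30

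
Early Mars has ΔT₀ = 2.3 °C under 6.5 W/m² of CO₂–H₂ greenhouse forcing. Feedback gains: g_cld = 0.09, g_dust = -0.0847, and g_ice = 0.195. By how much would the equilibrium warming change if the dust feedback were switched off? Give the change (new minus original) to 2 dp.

Original: g = 0.2003, ΔT = 2.3/(1−0.2003) = 2.8761 °C.
Without dust: g' = 0.285, ΔT' = 2.3/(1−0.285) = 3.2168 °C.
Change = 3.2168 − 2.8761 = 0.34 °C.

0.34 °C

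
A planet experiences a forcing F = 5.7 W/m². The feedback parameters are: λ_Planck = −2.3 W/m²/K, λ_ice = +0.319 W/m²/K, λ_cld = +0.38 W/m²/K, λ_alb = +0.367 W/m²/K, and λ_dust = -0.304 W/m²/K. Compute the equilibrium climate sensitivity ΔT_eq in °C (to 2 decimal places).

3.71 °C

Net feedback parameter λ = (−2.3) + (+0.319) + (+0.38) + (+0.367) + (-0.304) = -1.538 W/m²/K.
ΔT = −F/λ = −5.7/(-1.538) = 3.71 °C.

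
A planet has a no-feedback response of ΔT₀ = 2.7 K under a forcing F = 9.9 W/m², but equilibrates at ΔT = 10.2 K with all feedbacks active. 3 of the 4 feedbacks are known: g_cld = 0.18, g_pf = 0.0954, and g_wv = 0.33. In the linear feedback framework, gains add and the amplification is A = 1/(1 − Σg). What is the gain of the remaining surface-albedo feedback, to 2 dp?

0.13

Amplification A = ΔT/ΔT₀ = 10.2/2.7 = 3.778.
Total gain g = 1 − 1/A = 1 − 1/3.778 = 0.7353.
Known gains sum to 0.18 + 0.0954 + 0.33 = 0.6054.
g_alb = 0.7353 − 0.6054 = 0.13.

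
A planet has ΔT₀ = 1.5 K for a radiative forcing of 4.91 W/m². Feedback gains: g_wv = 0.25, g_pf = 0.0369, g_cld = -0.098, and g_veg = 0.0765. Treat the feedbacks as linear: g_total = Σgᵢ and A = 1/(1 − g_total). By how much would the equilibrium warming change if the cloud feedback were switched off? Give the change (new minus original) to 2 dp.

Original: g = 0.2654, ΔT = 1.5/(1−0.2654) = 2.0419 K.
Without cloud: g' = 0.3634, ΔT' = 1.5/(1−0.3634) = 2.3563 K.
Change = 2.3563 − 2.0419 = 0.31 K.

0.31 K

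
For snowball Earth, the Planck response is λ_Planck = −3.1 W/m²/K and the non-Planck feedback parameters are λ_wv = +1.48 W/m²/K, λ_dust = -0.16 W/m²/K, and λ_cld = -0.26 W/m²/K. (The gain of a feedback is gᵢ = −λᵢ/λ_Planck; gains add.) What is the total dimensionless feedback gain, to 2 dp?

0.34

Convert to gains: g_wv = 1.48/3.1 = 0.4774; g_dust = -0.16/3.1 = -0.05161; g_cld = -0.26/3.1 = -0.08387.
Total gain g = 0.34192.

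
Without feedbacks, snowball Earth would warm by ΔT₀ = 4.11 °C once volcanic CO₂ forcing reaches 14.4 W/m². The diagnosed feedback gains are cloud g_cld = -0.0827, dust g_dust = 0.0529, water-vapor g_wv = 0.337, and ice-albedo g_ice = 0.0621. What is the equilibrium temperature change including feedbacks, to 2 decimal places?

6.52 °C

Total gain g = -0.0827 + 0.0529 + 0.337 + 0.0621 = 0.3693.
Amplification A = 1/(1 − 0.3693) = 1.586.
ΔT = 4.11 × 1.586 = 6.52 °C.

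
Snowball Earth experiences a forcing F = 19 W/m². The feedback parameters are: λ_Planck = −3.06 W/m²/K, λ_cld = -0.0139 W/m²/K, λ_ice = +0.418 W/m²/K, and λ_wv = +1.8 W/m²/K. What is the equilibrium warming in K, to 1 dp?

22.2 K

Net feedback parameter λ = (−3.06) + (-0.0139) + (+0.418) + (+1.8) = -0.8559 W/m²/K.
ΔT = −F/λ = −19/(-0.8559) = 22.2 K.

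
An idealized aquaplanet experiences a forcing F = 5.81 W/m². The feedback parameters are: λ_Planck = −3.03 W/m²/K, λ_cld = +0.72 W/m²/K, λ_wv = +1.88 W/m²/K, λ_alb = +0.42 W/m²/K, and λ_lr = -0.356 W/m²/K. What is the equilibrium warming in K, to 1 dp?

Net feedback parameter λ = (−3.03) + (+0.72) + (+1.88) + (+0.42) + (-0.356) = -0.366 W/m²/K.
ΔT = −F/λ = −5.81/(-0.366) = 15.9 K.

15.9 K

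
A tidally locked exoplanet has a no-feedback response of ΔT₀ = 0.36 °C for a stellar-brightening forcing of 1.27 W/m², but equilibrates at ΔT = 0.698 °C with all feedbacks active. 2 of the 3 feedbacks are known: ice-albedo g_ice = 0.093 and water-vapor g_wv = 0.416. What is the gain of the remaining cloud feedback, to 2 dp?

Amplification A = ΔT/ΔT₀ = 0.698/0.36 = 1.939.
Total gain g = 1 − 1/A = 1 − 1/1.939 = 0.4843.
Known gains sum to 0.093 + 0.416 = 0.509.
g_cld = 0.4843 − 0.509 = -0.02.

-0.02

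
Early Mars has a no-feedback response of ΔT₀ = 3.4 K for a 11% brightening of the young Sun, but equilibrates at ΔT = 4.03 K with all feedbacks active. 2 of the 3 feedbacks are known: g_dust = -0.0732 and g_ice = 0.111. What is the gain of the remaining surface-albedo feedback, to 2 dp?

0.12

Amplification A = ΔT/ΔT₀ = 4.03/3.4 = 1.185.
Total gain g = 1 − 1/A = 1 − 1/1.185 = 0.1561.
Known gains sum to -0.0732 + 0.111 = 0.0378.
g_alb = 0.1561 − 0.0378 = 0.12.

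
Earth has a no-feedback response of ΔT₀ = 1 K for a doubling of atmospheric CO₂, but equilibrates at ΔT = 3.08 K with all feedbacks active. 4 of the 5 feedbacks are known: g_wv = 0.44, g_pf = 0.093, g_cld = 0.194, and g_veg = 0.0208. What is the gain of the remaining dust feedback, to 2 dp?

Amplification A = ΔT/ΔT₀ = 3.08/1 = 3.08.
Total gain g = 1 − 1/A = 1 − 1/3.08 = 0.6753.
Known gains sum to 0.44 + 0.093 + 0.194 + 0.0208 = 0.7478.
g_dust = 0.6753 − 0.7478 = -0.07.

-0.07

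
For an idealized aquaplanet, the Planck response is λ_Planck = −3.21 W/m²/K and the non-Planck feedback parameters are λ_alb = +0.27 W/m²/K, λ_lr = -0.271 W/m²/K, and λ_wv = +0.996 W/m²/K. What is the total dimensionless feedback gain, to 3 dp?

0.310

Convert to gains: g_alb = 0.27/3.21 = 0.08411; g_lr = -0.271/3.21 = -0.08442; g_wv = 0.996/3.21 = 0.3103.
Total gain g = 0.30999.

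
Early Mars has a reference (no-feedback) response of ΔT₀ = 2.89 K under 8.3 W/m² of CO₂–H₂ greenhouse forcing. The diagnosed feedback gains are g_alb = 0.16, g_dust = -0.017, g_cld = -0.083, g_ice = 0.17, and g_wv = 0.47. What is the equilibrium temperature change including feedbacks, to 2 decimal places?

9.63 K

Total gain g = 0.16 − 0.017 − 0.083 + 0.17 + 0.47 = 0.7.
Amplification A = 1/(1 − 0.7) = 3.333.
ΔT = 2.89 × 3.333 = 9.63 K.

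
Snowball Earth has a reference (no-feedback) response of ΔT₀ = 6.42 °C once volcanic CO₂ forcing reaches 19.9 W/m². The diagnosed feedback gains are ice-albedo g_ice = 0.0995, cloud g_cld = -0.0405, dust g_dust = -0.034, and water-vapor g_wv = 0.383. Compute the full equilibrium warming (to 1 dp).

10.8 °C

Total gain g = 0.0995 − 0.0405 − 0.034 + 0.383 = 0.408.
Amplification A = 1/(1 − 0.408) = 1.689.
ΔT = 6.42 × 1.689 = 10.8 °C.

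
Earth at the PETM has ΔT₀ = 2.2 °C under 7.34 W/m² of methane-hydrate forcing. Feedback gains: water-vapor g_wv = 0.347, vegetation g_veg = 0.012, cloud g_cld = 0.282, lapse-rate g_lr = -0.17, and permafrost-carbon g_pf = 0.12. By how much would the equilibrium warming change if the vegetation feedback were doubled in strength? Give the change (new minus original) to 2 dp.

Original: g = 0.591, ΔT = 2.2/(1−0.591) = 5.3790 °C.
With doubled vegetation: g' = 0.603, ΔT' = 2.2/(1−0.603) = 5.5416 °C.
Change = 5.5416 − 5.3790 = 0.16 °C.

0.16 °C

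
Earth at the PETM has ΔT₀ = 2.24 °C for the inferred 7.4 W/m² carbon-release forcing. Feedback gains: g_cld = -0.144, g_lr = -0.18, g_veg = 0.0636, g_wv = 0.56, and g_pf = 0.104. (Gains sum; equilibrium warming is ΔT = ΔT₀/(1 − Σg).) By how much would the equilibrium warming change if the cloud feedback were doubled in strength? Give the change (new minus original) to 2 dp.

-0.73 °C

Original: g = 0.4036, ΔT = 2.24/(1−0.4036) = 3.7559 °C.
With doubled cloud: g' = 0.2596, ΔT' = 2.24/(1−0.2596) = 3.0254 °C.
Change = 3.0254 − 3.7559 = -0.73 °C.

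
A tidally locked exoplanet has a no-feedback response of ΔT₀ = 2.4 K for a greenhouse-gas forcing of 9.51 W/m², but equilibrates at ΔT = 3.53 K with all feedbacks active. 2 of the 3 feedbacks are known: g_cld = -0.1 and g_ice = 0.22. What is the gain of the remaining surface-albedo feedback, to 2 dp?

0.20

Amplification A = ΔT/ΔT₀ = 3.53/2.4 = 1.471.
Total gain g = 1 − 1/A = 1 − 1/1.471 = 0.3202.
Known gains sum to -0.1 + 0.22 = 0.12.
g_alb = 0.3202 − 0.12 = 0.20.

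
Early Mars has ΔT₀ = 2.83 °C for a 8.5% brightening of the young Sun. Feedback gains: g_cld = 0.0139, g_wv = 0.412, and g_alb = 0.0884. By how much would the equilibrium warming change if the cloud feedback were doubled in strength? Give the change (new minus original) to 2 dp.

0.17 °C

Original: g = 0.5143, ΔT = 2.83/(1−0.5143) = 5.8266 °C.
With doubled cloud: g' = 0.5282, ΔT' = 2.83/(1−0.5282) = 5.9983 °C.
Change = 5.9983 − 5.8266 = 0.17 °C.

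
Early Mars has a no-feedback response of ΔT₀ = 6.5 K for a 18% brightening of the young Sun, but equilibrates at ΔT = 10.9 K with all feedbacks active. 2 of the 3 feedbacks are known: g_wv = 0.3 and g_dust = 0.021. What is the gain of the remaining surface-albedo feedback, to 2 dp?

Amplification A = ΔT/ΔT₀ = 10.9/6.5 = 1.677.
Total gain g = 1 − 1/A = 1 − 1/1.677 = 0.4037.
Known gains sum to 0.3 + 0.021 = 0.321.
g_alb = 0.4037 − 0.321 = 0.08.

0.08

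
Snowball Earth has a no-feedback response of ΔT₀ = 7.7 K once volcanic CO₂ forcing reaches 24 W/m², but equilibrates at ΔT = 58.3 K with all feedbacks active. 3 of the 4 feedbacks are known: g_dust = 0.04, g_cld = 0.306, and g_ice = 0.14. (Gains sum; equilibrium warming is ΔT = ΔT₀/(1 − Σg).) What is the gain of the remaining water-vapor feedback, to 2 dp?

0.38

Amplification A = ΔT/ΔT₀ = 58.3/7.7 = 7.571.
Total gain g = 1 − 1/A = 1 − 1/7.571 = 0.8679.
Known gains sum to 0.04 + 0.306 + 0.14 = 0.486.
g_wv = 0.8679 − 0.486 = 0.38.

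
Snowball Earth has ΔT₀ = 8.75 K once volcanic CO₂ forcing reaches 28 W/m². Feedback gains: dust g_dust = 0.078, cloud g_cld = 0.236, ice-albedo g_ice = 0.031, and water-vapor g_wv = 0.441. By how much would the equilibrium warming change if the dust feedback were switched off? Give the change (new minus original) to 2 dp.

Original: g = 0.786, ΔT = 8.75/(1−0.786) = 40.8879 K.
Without dust: g' = 0.708, ΔT' = 8.75/(1−0.708) = 29.9658 K.
Change = 29.9658 − 40.8879 = -10.92 K.

-10.92 K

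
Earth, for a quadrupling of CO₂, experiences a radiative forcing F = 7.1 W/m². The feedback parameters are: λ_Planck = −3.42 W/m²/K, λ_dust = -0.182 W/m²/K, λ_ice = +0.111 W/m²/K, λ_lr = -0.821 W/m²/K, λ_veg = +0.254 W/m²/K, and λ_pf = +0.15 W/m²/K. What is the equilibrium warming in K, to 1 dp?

1.8 K

Net feedback parameter λ = (−3.42) + (-0.182) + (+0.111) + (-0.821) + (+0.254) + (+0.15) = -3.908 W/m²/K.
ΔT = −F/λ = −7.1/(-3.908) = 1.8 K.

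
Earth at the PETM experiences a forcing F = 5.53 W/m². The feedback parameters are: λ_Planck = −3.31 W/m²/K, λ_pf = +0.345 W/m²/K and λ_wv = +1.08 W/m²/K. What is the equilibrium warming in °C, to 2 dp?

2.93 °C

Net feedback parameter λ = (−3.31) + (+0.345) + (+1.08) = -1.885 W/m²/K.
ΔT = −F/λ = −5.53/(-1.885) = 2.93 °C.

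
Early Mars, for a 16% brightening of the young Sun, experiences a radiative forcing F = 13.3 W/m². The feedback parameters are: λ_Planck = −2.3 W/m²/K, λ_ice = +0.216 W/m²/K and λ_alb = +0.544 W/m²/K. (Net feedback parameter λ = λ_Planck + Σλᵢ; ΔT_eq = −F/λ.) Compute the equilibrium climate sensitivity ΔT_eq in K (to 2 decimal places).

8.64 K

Net feedback parameter λ = (−2.3) + (+0.216) + (+0.544) = -1.54 W/m²/K.
ΔT = −F/λ = −13.3/(-1.54) = 8.64 K.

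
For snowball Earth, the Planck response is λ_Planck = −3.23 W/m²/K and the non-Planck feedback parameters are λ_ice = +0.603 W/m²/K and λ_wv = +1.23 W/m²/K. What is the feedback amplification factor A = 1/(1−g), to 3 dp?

Convert to gains: g_ice = 0.603/3.23 = 0.1867; g_wv = 1.23/3.23 = 0.3808.
Total gain g = 0.5675.
A = 1/(1 − 0.5675) = 2.312.

2.312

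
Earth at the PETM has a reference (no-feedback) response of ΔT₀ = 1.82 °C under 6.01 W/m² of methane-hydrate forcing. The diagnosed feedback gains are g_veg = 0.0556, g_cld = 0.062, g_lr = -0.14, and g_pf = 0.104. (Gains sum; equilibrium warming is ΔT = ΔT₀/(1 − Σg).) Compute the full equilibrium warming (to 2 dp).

Total gain g = 0.0556 + 0.062 − 0.14 + 0.104 = 0.0816.
Amplification A = 1/(1 − 0.0816) = 1.089.
ΔT = 1.82 × 1.089 = 1.98 °C.

1.98 °C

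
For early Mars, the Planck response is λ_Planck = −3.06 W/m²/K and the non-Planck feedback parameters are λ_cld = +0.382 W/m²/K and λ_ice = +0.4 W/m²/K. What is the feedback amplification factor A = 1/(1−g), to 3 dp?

Convert to gains: g_cld = 0.382/3.06 = 0.1248; g_ice = 0.4/3.06 = 0.1307.
Total gain g = 0.2555.
A = 1/(1 − 0.2555) = 1.343.

1.343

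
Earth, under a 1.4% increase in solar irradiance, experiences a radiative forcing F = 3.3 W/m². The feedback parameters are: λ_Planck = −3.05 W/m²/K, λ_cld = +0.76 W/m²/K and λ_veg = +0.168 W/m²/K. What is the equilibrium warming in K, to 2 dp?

1.56 K

Net feedback parameter λ = (−3.05) + (+0.76) + (+0.168) = -2.122 W/m²/K.
ΔT = −F/λ = −3.3/(-2.122) = 1.56 K.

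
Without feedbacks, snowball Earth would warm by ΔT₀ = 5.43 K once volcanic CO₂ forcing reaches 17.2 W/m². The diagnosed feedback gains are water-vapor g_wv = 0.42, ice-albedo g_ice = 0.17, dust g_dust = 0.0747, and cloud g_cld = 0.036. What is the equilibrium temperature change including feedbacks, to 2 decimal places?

Total gain g = 0.42 + 0.17 + 0.0747 + 0.036 = 0.7007.
Amplification A = 1/(1 − 0.7007) = 3.341.
ΔT = 5.43 × 3.341 = 18.14 K.

18.14 K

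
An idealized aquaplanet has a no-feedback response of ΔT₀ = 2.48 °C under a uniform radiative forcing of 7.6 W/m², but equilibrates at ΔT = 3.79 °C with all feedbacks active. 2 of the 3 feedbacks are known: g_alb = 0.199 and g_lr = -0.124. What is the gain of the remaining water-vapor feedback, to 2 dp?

Amplification A = ΔT/ΔT₀ = 3.79/2.48 = 1.528.
Total gain g = 1 − 1/A = 1 − 1/1.528 = 0.3455.
Known gains sum to 0.199 − 0.124 = 0.075.
g_wv = 0.3455 − 0.075 = 0.27.

0.27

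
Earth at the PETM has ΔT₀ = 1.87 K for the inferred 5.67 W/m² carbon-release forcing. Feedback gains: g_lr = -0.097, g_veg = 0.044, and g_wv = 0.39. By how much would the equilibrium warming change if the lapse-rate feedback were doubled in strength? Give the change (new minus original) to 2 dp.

Original: g = 0.337, ΔT = 1.87/(1−0.337) = 2.8205 K.
With doubled lapse-rate: g' = 0.24, ΔT' = 1.87/(1−0.24) = 2.4605 K.
Change = 2.4605 − 2.8205 = -0.36 K.

-0.36 K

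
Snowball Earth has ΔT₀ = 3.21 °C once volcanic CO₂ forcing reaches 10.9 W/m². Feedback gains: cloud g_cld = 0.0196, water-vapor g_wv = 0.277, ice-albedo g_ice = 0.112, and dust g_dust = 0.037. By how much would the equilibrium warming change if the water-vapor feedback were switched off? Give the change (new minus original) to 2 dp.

Original: g = 0.4456, ΔT = 3.21/(1−0.4456) = 5.7900 °C.
Without water-vapor: g' = 0.1686, ΔT' = 3.21/(1−0.1686) = 3.8610 °C.
Change = 3.8610 − 5.7900 = -1.93 °C.

-1.93 °C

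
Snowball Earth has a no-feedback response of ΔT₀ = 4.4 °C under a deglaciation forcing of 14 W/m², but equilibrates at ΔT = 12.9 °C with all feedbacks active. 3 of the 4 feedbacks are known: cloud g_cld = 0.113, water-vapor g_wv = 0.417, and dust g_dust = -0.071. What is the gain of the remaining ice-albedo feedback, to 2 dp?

0.20

Amplification A = ΔT/ΔT₀ = 12.9/4.4 = 2.932.
Total gain g = 1 − 1/A = 1 − 1/2.932 = 0.6589.
Known gains sum to 0.113 + 0.417 − 0.071 = 0.459.
g_ice = 0.6589 − 0.459 = 0.20.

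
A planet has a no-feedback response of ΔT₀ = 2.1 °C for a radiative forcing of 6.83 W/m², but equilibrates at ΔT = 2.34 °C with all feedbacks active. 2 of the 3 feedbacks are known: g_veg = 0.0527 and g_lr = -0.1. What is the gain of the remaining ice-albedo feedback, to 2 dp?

Amplification A = ΔT/ΔT₀ = 2.34/2.1 = 1.114.
Total gain g = 1 − 1/A = 1 − 1/1.114 = 0.1023.
Known gains sum to 0.0527 − 0.1 = -0.0473.
g_ice = 0.1023 + 0.0473 = 0.15.

0.15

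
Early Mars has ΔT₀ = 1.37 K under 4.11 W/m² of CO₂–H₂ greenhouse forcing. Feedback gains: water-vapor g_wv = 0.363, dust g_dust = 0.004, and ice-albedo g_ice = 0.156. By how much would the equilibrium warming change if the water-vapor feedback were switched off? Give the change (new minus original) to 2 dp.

Original: g = 0.523, ΔT = 1.37/(1−0.523) = 2.8721 K.
Without water-vapor: g' = 0.16, ΔT' = 1.37/(1−0.16) = 1.6310 K.
Change = 1.6310 − 2.8721 = -1.24 K.

-1.24 K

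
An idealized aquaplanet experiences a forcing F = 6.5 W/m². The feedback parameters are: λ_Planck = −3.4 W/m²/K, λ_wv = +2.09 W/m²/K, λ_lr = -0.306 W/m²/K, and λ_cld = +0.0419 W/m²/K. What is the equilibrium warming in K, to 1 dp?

Net feedback parameter λ = (−3.4) + (+2.09) + (-0.306) + (+0.0419) = -1.5741 W/m²/K.
ΔT = −F/λ = −6.5/(-1.5741) = 4.1 K.

4.1 K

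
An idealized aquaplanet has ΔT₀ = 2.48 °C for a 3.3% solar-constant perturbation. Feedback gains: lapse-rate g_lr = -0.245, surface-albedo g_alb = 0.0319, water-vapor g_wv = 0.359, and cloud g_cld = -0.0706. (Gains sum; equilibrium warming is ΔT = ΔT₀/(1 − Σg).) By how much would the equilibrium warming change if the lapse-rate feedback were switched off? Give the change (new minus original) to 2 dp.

0.97 °C

Original: g = 0.0753, ΔT = 2.48/(1−0.0753) = 2.6820 °C.
Without lapse-rate: g' = 0.3203, ΔT' = 2.48/(1−0.3203) = 3.6487 °C.
Change = 3.6487 − 2.6820 = 0.97 °C.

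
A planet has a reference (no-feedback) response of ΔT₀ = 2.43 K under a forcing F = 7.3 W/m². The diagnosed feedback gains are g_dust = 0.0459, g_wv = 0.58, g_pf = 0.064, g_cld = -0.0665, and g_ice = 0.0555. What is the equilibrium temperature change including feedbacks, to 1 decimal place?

7.6 K

Total gain g = 0.0459 + 0.58 + 0.064 − 0.0665 + 0.0555 = 0.6789.
Amplification A = 1/(1 − 0.6789) = 3.114.
ΔT = 2.43 × 3.114 = 7.6 K.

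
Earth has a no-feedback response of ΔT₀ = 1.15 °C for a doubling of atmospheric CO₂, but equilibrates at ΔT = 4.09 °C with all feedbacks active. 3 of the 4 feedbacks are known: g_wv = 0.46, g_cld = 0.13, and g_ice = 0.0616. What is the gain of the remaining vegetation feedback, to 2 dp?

Amplification A = ΔT/ΔT₀ = 4.09/1.15 = 3.557.
Total gain g = 1 − 1/A = 1 − 1/3.557 = 0.7189.
Known gains sum to 0.46 + 0.13 + 0.0616 = 0.6516.
g_veg = 0.7189 − 0.6516 = 0.07.

0.07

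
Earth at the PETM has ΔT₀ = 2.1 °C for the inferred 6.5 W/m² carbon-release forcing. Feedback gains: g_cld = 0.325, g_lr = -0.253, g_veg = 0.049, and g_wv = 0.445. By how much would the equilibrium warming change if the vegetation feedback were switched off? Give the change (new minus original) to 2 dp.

-0.49 °C

Original: g = 0.566, ΔT = 2.1/(1−0.566) = 4.8387 °C.
Without vegetation: g' = 0.517, ΔT' = 2.1/(1−0.517) = 4.3478 °C.
Change = 4.3478 − 4.8387 = -0.49 °C.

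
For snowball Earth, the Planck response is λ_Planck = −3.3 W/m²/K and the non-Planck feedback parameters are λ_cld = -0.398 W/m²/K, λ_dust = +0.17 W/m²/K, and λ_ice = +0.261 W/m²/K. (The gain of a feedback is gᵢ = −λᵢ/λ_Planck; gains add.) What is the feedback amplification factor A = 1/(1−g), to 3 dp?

1.010

Convert to gains: g_cld = -0.398/3.3 = -0.1206; g_dust = 0.17/3.3 = 0.05152; g_ice = 0.261/3.3 = 0.07909.
Total gain g = 0.01001.
A = 1/(1 − 0.01001) = 1.010.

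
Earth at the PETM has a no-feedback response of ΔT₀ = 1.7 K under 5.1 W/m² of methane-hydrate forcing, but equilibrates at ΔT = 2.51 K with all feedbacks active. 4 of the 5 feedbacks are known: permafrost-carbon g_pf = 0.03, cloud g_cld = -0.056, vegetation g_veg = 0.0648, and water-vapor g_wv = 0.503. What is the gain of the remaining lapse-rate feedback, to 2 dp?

-0.22

Amplification A = ΔT/ΔT₀ = 2.51/1.7 = 1.476.
Total gain g = 1 − 1/A = 1 − 1/1.476 = 0.3225.
Known gains sum to 0.03 − 0.056 + 0.0648 + 0.503 = 0.5418.
g_lr = 0.3225 − 0.5418 = -0.22.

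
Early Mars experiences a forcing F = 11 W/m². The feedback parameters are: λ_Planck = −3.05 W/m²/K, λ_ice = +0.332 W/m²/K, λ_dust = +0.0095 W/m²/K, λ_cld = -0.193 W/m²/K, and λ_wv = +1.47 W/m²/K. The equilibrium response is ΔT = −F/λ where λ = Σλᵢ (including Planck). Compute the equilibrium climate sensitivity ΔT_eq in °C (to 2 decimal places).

Net feedback parameter λ = (−3.05) + (+0.332) + (+0.0095) + (-0.193) + (+1.47) = -1.4315 W/m²/K.
ΔT = −F/λ = −11/(-1.4315) = 7.68 °C.

7.68 °C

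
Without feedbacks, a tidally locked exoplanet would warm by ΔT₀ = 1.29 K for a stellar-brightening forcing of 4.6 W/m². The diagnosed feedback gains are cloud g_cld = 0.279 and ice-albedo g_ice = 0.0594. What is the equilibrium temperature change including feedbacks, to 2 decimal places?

1.95 K

Total gain g = 0.279 + 0.0594 = 0.3384.
Amplification A = 1/(1 − 0.3384) = 1.511.
ΔT = 1.29 × 1.511 = 1.95 K.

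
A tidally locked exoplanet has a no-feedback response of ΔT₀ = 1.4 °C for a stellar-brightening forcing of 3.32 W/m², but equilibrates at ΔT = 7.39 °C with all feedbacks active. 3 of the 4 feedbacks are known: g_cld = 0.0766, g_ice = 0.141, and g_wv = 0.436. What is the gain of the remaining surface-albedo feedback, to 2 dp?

0.16

Amplification A = ΔT/ΔT₀ = 7.39/1.4 = 5.279.
Total gain g = 1 − 1/A = 1 − 1/5.279 = 0.8106.
Known gains sum to 0.0766 + 0.141 + 0.436 = 0.6536.
g_alb = 0.8106 − 0.6536 = 0.16.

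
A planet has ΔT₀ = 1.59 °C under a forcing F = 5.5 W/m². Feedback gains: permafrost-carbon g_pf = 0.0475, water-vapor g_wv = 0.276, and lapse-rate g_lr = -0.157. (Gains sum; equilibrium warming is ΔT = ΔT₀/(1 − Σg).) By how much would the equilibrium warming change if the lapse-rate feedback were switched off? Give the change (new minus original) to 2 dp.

Original: g = 0.1665, ΔT = 1.59/(1−0.1665) = 1.9076 °C.
Without lapse-rate: g' = 0.3235, ΔT' = 1.59/(1−0.3235) = 2.3503 °C.
Change = 2.3503 − 1.9076 = 0.44 °C.

0.44 °C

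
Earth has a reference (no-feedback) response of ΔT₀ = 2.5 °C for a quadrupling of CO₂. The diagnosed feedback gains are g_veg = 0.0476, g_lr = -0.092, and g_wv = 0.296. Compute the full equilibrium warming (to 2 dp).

3.34 °C

Total gain g = 0.0476 − 0.092 + 0.296 = 0.2516.
Amplification A = 1/(1 − 0.2516) = 1.336.
ΔT = 2.5 × 1.336 = 3.34 °C.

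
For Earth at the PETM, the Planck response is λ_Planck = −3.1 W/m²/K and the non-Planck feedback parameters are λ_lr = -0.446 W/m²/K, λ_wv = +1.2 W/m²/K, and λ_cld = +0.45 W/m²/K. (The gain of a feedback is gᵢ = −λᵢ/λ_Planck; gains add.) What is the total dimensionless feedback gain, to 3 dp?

0.388

Convert to gains: g_lr = -0.446/3.1 = -0.1439; g_wv = 1.2/3.1 = 0.3871; g_cld = 0.45/3.1 = 0.1452.
Total gain g = 0.3884.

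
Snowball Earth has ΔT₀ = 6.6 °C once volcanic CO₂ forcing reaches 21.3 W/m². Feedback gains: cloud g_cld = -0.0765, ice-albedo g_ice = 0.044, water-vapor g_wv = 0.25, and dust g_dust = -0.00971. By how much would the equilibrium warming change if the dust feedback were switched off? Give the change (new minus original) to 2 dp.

0.10 °C

Original: g = 0.20779, ΔT = 6.6/(1−0.20779) = 8.3311 °C.
Without dust: g' = 0.2175, ΔT' = 6.6/(1−0.2175) = 8.4345 °C.
Change = 8.4345 − 8.3311 = 0.10 °C.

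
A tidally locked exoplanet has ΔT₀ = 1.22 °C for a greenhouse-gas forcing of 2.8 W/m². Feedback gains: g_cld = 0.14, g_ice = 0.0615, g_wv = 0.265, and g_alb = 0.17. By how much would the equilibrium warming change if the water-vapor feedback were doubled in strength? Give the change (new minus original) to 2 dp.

Original: g = 0.6365, ΔT = 1.22/(1−0.6365) = 3.3563 °C.
With doubled water-vapor: g' = 0.9015, ΔT' = 1.22/(1−0.9015) = 12.3858 °C.
Change = 12.3858 − 3.3563 = 9.03 °C.

9.03 °C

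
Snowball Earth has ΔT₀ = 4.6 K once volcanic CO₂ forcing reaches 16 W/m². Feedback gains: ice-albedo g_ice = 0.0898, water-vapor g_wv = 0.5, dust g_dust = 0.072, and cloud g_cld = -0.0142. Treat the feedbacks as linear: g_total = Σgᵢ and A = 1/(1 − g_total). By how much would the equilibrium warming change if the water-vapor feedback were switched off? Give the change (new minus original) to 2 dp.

Original: g = 0.6476, ΔT = 4.6/(1−0.6476) = 13.0533 K.
Without water-vapor: g' = 0.1476, ΔT' = 4.6/(1−0.1476) = 5.3965 K.
Change = 5.3965 − 13.0533 = -7.66 K.

-7.66 K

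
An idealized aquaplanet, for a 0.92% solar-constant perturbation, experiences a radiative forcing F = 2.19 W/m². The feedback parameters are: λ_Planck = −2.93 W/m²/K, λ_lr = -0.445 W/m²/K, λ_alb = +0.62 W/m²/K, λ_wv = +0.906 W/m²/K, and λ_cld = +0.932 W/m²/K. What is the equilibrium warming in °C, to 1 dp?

2.4 °C

Net feedback parameter λ = (−2.93) + (-0.445) + (+0.62) + (+0.906) + (+0.932) = -0.917 W/m²/K.
ΔT = −F/λ = −2.19/(-0.917) = 2.4 °C.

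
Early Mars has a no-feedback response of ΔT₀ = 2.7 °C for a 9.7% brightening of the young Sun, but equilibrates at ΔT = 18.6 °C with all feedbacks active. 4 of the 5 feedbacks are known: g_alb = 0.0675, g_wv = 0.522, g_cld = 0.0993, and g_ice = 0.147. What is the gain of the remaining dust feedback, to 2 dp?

Amplification A = ΔT/ΔT₀ = 18.6/2.7 = 6.889.
Total gain g = 1 − 1/A = 1 − 1/6.889 = 0.8548.
Known gains sum to 0.0675 + 0.522 + 0.0993 + 0.147 = 0.8358.
g_dust = 0.8548 − 0.8358 = 0.02.

0.02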